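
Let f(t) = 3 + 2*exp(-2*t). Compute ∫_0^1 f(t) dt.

An antiderivative is F(t) = 3*t - exp(-2*t).
Then F(1) - F(0) = (3 - exp(-2)) - (-1) = 4 - exp(-2).

4 - exp(-2)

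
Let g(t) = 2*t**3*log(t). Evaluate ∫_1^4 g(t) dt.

-255/8 + 256*log(2)

Integrate by parts once (u = ln t, dv = 2*t**3 dt).
An antiderivative is F(t) = t**4*(4*log(t) - 1)/8.
Then F(4) - F(1) = (-32 + 256*log(2)) - (-1/8) = -255/8 + 256*log(2).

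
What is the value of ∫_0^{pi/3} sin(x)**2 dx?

Use the identity sin^2(x) = (1 - cos(2*x))/2.
An antiderivative is F(x) = x/2 - sin(2*x)/4.
Then F(pi/3) - F(0) = (-sqrt(3)/8 + pi/6) - (0) = -sqrt(3)/8 + pi/6.

-sqrt(3)/8 + pi/6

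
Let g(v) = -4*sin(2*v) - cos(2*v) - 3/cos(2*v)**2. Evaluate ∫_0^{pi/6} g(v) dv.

An antiderivative is F(v) = -sin(2*v)/2 + 2*cos(2*v) - 3*tan(2*v)/2.
Then F(pi/6) - F(0) = (1 - 7*sqrt(3)/4) - (2) = -7*sqrt(3)/4 - 1.

-7*sqrt(3)/4 - 1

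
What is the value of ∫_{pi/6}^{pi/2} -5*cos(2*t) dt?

5*sqrt(3)/4

An antiderivative is F(t) = -5*sin(2*t)/2.
Then F(pi/2) - F(pi/6) = (0) - (-5*sqrt(3)/4) = 5*sqrt(3)/4.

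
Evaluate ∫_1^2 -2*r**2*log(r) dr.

Integrate by parts once (u = ln r, dv = -2*r**2 dr).
An antiderivative is F(r) = -2*r**3*(3*log(r) - 1)/9.
Then F(2) - F(1) = (16/9 - 16*log(2)/3) - (2/9) = 14/9 - 16*log(2)/3.

14/9 - 16*log(2)/3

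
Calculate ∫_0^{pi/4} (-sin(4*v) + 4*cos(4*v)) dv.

-1/2

An antiderivative is F(v) = sin(4*v) + cos(4*v)/4.
Then F(pi/4) - F(0) = (-1/4) - (1/4) = -1/2.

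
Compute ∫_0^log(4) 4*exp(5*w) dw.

Let u = exp(w), so du = exp(w) dw. When w = 0, u = 1; when w = log(4), u = 4.
The integral becomes 4·∫ u**4 du from 1 to 4, with antiderivative 4*u**5/5.
Back in w: F(w) = 4*exp(5*w)/5.
Then F(log(4)) - F(0) = (4096/5) - (4/5) = 4092/5.

4092/5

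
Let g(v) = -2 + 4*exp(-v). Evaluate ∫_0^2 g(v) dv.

An antiderivative is F(v) = -2*v - 4*exp(-v).
Then F(2) - F(0) = (-4 - 4*exp(-2)) - (-4) = -4*exp(-2).

-4*exp(-2)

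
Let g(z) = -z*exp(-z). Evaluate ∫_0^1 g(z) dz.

Integrate by parts once (u = z, dv = -exp(-z) dz).
An antiderivative is F(z) = (z + 1)*exp(-z).
Then F(1) - F(0) = (2*exp(-1)) - (1) = -1 + 2*exp(-1).

-1 + 2*exp(-1)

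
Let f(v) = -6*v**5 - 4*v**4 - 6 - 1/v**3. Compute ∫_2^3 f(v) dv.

By the power rule, an antiderivative is F(v) = -v**6 - 4*v**5/5 - 6*v + 1/(2*v**2).
Then F(3) - F(2) = (-84721/90) - (-4059/40) = -302353/360.

-302353/360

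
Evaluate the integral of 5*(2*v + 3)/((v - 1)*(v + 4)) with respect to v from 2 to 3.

Factor the denominator: v**2 + 3*v - 4 = (v + 4)(v - 1).
Partial fractions: 5*(2*v + 3)/((v - 1)*(v + 4)) = 5/(v + 4) + 5/(v - 1).
An antiderivative is F(v) = 5*log(v - 1) + 5*log(v + 4).
Then F(3) - F(2) = (5*log(2) + 5*log(7)) - (5*log(2) + 5*log(3)) = -5*log(3) + 5*log(7).

-5*log(3) + 5*log(7)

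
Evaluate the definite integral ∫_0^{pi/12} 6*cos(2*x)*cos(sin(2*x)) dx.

3*sin(1/2)

Let u = sin(2*x), so du = 2*cos(2*x) dx. When x = 0, u = 0; when x = pi/12, u = 1/2.
The integral becomes 3·∫ cos(u) du from 0 to 1/2, with antiderivative 3*sin(u).
Back in x: F(x) = 3*sin(sin(2*x)).
Then F(pi/12) - F(0) = (3*sin(1/2)) - (0) = 3*sin(1/2).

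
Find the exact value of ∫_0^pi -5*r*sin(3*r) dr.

Integrate by parts once (u = r, dv = -5*sin(3*r) dr).
An antiderivative is F(r) = 5*r*cos(3*r)/3 - 5*sin(3*r)/9.
Then F(pi) - F(0) = (-5*pi/3) - (0) = -5*pi/3.

-5*pi/3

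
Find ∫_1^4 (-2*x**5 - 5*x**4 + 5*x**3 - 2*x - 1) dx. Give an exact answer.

-8349/4

By the power rule, an antiderivative is F(x) = -x**6/3 - x**5 + 5*x**4/4 - x**2 - x.
Then F(4) - F(1) = (-6268/3) - (-25/12) = -8349/4.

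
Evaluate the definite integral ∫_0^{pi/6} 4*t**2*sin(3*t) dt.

-8/27 + 4*pi/27

Integrate by parts twice (u = t^2, dv = 4*sin(3*t) dt).
An antiderivative is F(t) = -4*t**2*cos(3*t)/3 + 8*t*sin(3*t)/9 + 8*cos(3*t)/27.
Then F(pi/6) - F(0) = (4*pi/27) - (8/27) = -8/27 + 4*pi/27.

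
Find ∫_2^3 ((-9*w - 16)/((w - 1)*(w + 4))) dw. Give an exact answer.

-4*log(7) - log(2) + 4*log(3)

Factor the denominator: w**2 + 3*w - 4 = (w + 4)(w - 1).
Partial fractions: (-9*w - 16)/((w - 1)*(w + 4)) = -4/(w + 4) - 5/(w - 1).
An antiderivative is F(w) = -5*log(w - 1) - 4*log(w + 4).
Then F(3) - F(2) = (-4*log(7) - 5*log(2)) - (-4*log(3) - 4*log(2)) = -4*log(7) - log(2) + 4*log(3).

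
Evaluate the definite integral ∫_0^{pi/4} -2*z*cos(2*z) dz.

Integrate by parts once (u = z, dv = -2*cos(2*z) dz).
An antiderivative is F(z) = -z*sin(2*z) - cos(2*z)/2.
Then F(pi/4) - F(0) = (-pi/4) - (-1/2) = 1/2 - pi/4.

1/2 - pi/4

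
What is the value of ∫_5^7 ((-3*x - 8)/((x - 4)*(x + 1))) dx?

-5*log(3) + 2*log(2)

Factor the denominator: x**2 - 3*x - 4 = (x + 1)(x - 4).
Partial fractions: (-3*x - 8)/((x - 4)*(x + 1)) = 1/(x + 1) - 4/(x - 4).
An antiderivative is F(x) = -4*log(x - 4) + log(x + 1).
Then F(7) - F(5) = (log(8/81)) - (log(6)) = -5*log(3) + 2*log(2).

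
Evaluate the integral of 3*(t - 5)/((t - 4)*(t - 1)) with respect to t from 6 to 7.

Factor the denominator: t**2 - 5*t + 4 = (t - 1)(t - 4).
Partial fractions: 3*(t - 5)/((t - 4)*(t - 1)) = 4/(t - 1) - 1/(t - 4).
An antiderivative is F(t) = -log(t - 4) + 4*log(t - 1).
Then F(7) - F(6) = (4*log(2) + 3*log(3)) - (-log(2) + 4*log(5)) = -4*log(5) + 3*log(3) + 5*log(2).

-4*log(5) + 3*log(3) + 5*log(2)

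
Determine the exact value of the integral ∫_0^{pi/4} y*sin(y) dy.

sqrt(2)*(4 - pi)/8

Integrate by parts once (u = y, dv = sin(y) dy).
An antiderivative is F(y) = -y*cos(y) + sin(y).
Then F(pi/4) - F(0) = (sqrt(2)*(4 - pi)/8) - (0) = sqrt(2)*(4 - pi)/8.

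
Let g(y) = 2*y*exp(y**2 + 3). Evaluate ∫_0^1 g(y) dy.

-exp(3) + exp(4)

Let u = y**2 + 3, so du = 2*y dy. When y = 0, u = 3; when y = 1, u = 4.
The integral becomes ∫ exp(u) du from 3 to 4, with antiderivative exp(u).
Back in y: F(y) = exp(y**2 + 3).
Then F(1) - F(0) = (exp(4)) - (exp(3)) = -exp(3) + exp(4).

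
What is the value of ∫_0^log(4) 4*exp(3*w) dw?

84

Let u = exp(w), so du = exp(w) dw. When w = 0, u = 1; when w = log(4), u = 4.
The integral becomes 4·∫ u**2 du from 1 to 4, with antiderivative 4*u**3/3.
Back in w: F(w) = 4*exp(3*w)/3.
Then F(log(4)) - F(0) = (256/3) - (4/3) = 84.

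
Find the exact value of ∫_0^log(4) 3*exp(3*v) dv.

63

Let u = exp(v), so du = exp(v) dv. When v = 0, u = 1; when v = log(4), u = 4.
The integral becomes 3·∫ u**2 du from 1 to 4, with antiderivative u**3.
Back in v: F(v) = exp(3*v).
Then F(log(4)) - F(0) = (64) - (1) = 63.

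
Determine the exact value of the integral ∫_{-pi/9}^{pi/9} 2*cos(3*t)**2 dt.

sqrt(3)/6 + 2*pi/9

Use the identity cos^2(3*t) = (1 + cos(6*t))/2.
An antiderivative is F(t) = t + sin(6*t)/6.
Then F(pi/9) - F(-pi/9) = (sqrt(3)/12 + pi/9) - (-pi/9 - sqrt(3)/12) = sqrt(3)/6 + 2*pi/9.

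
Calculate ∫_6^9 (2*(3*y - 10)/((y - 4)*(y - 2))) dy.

-10*log(2) + 2*log(5) + 4*log(7)

Factor the denominator: y**2 - 6*y + 8 = (y - 2)(y - 4).
Partial fractions: 2*(3*y - 10)/((y - 4)*(y - 2)) = 4/(y - 2) + 2/(y - 4).
An antiderivative is F(y) = 2*log(y - 4) + 4*log(y - 2).
Then F(9) - F(6) = (2*log(5) + 4*log(7)) - (10*log(2)) = -10*log(2) + 2*log(5) + 4*log(7).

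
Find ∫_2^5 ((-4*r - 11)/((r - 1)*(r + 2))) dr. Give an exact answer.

Factor the denominator: r**2 + r - 2 = (r + 2)(r - 1).
Partial fractions: (-4*r - 11)/((r - 1)*(r + 2)) = 1/(r + 2) - 5/(r - 1).
An antiderivative is F(r) = -5*log(r - 1) + log(r + 2).
Then F(5) - F(2) = (-10*log(2) + log(7)) - (log(4)) = -12*log(2) + log(7).

-12*log(2) + log(7)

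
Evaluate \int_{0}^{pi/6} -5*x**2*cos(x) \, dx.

Integrate by parts twice (u = x^2, dv = -5*cos(x) dx).
An antiderivative is F(x) = -5*x**2*sin(x) - 10*x*cos(x) + 10*sin(x).
Then F(pi/6) - F(0) = (-5*sqrt(3)*pi/6 - 5*pi**2/72 + 5) - (0) = -5*sqrt(3)*pi/6 - 5*pi**2/72 + 5.

-5*sqrt(3)*pi/6 - 5*pi**2/72 + 5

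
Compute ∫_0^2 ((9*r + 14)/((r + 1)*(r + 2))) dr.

Factor the denominator: r**2 + 3*r + 2 = (r + 2)(r + 1).
Partial fractions: (9*r + 14)/((r + 1)*(r + 2)) = 4/(r + 2) + 5/(r + 1).
An antiderivative is F(r) = 5*log(r + 1) + 4*log(r + 2).
Then F(2) - F(0) = (5*log(3) + 8*log(2)) - (log(16)) = 4*log(2) + 5*log(3).

4*log(2) + 5*log(3)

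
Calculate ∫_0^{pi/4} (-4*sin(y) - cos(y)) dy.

-4 + 3*sqrt(2)/2

An antiderivative is F(y) = -sin(y) + 4*cos(y).
Then F(pi/4) - F(0) = (3*sqrt(2)/2) - (4) = -4 + 3*sqrt(2)/2.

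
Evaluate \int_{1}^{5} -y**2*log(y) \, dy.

Integrate by parts once (u = ln y, dv = -y**2 dy).
An antiderivative is F(y) = -y**3*(3*log(y) - 1)/9.
Then F(5) - F(1) = (125/9 - 125*log(5)/3) - (1/9) = 124/9 - 125*log(5)/3.

124/9 - 125*log(5)/3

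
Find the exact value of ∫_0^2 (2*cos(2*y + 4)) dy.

Let u = 2*y + 4, so du = 2 dy. When y = 0, u = 4; when y = 2, u = 8.
The integral becomes ∫ cos(u) du from 4 to 8, with antiderivative sin(u).
Back in y: F(y) = sin(2*y + 4).
Then F(2) - F(0) = (sin(8)) - (sin(4)) = -sin(4) + sin(8).

-sin(4) + sin(8)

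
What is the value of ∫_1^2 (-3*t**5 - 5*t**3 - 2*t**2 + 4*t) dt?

By the power rule, an antiderivative is F(t) = -t**6/2 - 5*t**4/4 - 2*t**3/3 + 2*t**2.
Then F(2) - F(1) = (-148/3) - (-5/12) = -587/12.

-587/12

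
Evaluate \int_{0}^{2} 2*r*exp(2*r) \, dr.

Integrate by parts once (u = r, dv = 2*exp(2*r) dr).
An antiderivative is F(r) = (2*r - 1)*exp(2*r)/2.
Then F(2) - F(0) = (3*exp(4)/2) - (-1/2) = 1/2 + 3*exp(4)/2.

1/2 + 3*exp(4)/2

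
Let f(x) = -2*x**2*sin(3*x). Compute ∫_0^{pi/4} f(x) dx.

-sqrt(2)*pi**2/48 - sqrt(2)*pi/18 + 2*sqrt(2)/27 + 4/27

Integrate by parts twice (u = x^2, dv = -2*sin(3*x) dx).
An antiderivative is F(x) = 2*x**2*cos(3*x)/3 - 4*x*sin(3*x)/9 - 4*cos(3*x)/27.
Then F(pi/4) - F(0) = (sqrt(2)*(-9*pi**2 - 24*pi + 32)/432) - (-4/27) = -sqrt(2)*pi**2/48 - sqrt(2)*pi/18 + 2*sqrt(2)/27 + 4/27.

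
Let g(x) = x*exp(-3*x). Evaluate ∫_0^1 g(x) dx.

(-4 + exp(3))*exp(-3)/9

Integrate by parts once (u = x, dv = exp(-3*x) dx).
An antiderivative is F(x) = (-3*x - 1)*exp(-3*x)/9.
Then F(1) - F(0) = (-4*exp(-3)/9) - (-1/9) = (-4 + exp(3))*exp(-3)/9.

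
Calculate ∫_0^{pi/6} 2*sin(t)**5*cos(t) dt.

Let u = sin(t), so du = cos(t) dt. When t = 0, u = 0; when t = pi/6, u = 1/2.
The integral becomes 2·∫ u**5 du from 0 to 1/2, with antiderivative u**6/3.
Back in t: F(t) = sin(t)**6/3.
Then F(pi/6) - F(0) = (1/192) - (0) = 1/192.

1/192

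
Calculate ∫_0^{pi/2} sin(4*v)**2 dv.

pi/4

Use the identity sin^2(4*v) = (1 - cos(8*v))/2.
An antiderivative is F(v) = v/2 - sin(8*v)/16.
Then F(pi/2) - F(0) = (pi/4) - (0) = pi/4.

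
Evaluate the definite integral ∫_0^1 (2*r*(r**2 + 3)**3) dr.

Let u = r**2 + 3, so du = 2*r dr. When r = 0, u = 3; when r = 1, u = 4.
The integral becomes ∫ u**3 du from 3 to 4, with antiderivative u**4/4.
Back in r: F(r) = (r**2 + 3)**4/4.
Then F(1) - F(0) = (64) - (81/4) = 175/4.

175/4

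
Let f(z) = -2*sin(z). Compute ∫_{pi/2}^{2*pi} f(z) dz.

An antiderivative is F(z) = 2*cos(z).
Then F(2*pi) - F(pi/2) = (2) - (0) = 2.

2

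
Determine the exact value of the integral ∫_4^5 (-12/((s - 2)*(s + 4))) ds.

Factor the denominator: s**2 + 2*s - 8 = (s + 4)(s - 2).
Partial fractions: -12/((s - 2)*(s + 4)) = 2/(s + 4) - 2/(s - 2).
An antiderivative is F(s) = -2*log(s - 2) + 2*log(s + 4).
Then F(5) - F(4) = (log(9)) - (log(16)) = log(9/16).

log(9/16)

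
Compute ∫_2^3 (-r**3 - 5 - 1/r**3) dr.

-1535/72

By the power rule, an antiderivative is F(r) = -r**4/4 - 5*r + 1/(2*r**2).
Then F(3) - F(2) = (-1267/36) - (-111/8) = -1535/72.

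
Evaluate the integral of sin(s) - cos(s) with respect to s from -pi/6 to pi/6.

-1

An antiderivative is F(s) = -sin(s) - cos(s).
Then F(pi/6) - F(-pi/6) = (-sqrt(3)/2 - 1/2) - (1/2 - sqrt(3)/2) = -1.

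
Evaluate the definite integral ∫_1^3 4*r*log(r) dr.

Integrate by parts once (u = ln r, dv = 4*r dr).
An antiderivative is F(r) = r**2*(2*log(r) - 1).
Then F(3) - F(1) = (-9 + 18*log(3)) - (-1) = -8 + 18*log(3).

-8 + 18*log(3)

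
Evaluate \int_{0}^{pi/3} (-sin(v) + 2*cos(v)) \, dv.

An antiderivative is F(v) = 2*sin(v) + cos(v).
Then F(pi/3) - F(0) = (1/2 + sqrt(3)) - (1) = -1/2 + sqrt(3).

-1/2 + sqrt(3)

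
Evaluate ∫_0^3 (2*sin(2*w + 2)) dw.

Let u = 2*w + 2, so du = 2 dw. When w = 0, u = 2; when w = 3, u = 8.
The integral becomes ∫ sin(u) du from 2 to 8, with antiderivative -cos(u).
Back in w: F(w) = -cos(2*w + 2).
Then F(3) - F(0) = (-cos(8)) - (-cos(2)) = cos(2) - cos(8).

cos(2) - cos(8)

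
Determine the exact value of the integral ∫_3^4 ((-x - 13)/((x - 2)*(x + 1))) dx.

Factor the denominator: x**2 - x - 2 = (x + 1)(x - 2).
Partial fractions: (-x - 13)/((x - 2)*(x + 1)) = 4/(x + 1) - 5/(x - 2).
An antiderivative is F(x) = -5*log(x - 2) + 4*log(x + 1).
Then F(4) - F(3) = (-5*log(2) + 4*log(5)) - (8*log(2)) = -13*log(2) + 4*log(5).

-13*log(2) + 4*log(5)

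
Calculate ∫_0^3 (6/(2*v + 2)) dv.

log(64)

Let u = 2*v + 2, so du = 2 dv. When v = 0, u = 2; when v = 3, u = 8.
The integral becomes 3·∫ 1/u du from 2 to 8, with antiderivative 3*log(u).
Back in v: F(v) = 3*log(2*v + 2).
Then F(3) - F(0) = (9*log(2)) - (log(8)) = log(64).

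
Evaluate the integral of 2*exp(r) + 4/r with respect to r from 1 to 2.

-2*exp(1) + 4*log(2) + 2*exp(2)

An antiderivative is F(r) = 2*exp(r) + 4*log(r).
Then F(2) - F(1) = (log(16) + 2*exp(2)) - (2*exp(1)) = -2*exp(1) + 4*log(2) + 2*exp(2).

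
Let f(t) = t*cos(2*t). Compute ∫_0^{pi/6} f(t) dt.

Integrate by parts once (u = t, dv = cos(2*t) dt).
An antiderivative is F(t) = t*sin(2*t)/2 + cos(2*t)/4.
Then F(pi/6) - F(0) = (1/8 + sqrt(3)*pi/24) - (1/4) = -1/8 + sqrt(3)*pi/24.

-1/8 + sqrt(3)*pi/24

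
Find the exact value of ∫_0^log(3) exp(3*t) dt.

Let u = exp(t), so du = exp(t) dt. When t = 0, u = 1; when t = log(3), u = 3.
The integral becomes ∫ u**2 du from 1 to 3, with antiderivative u**3/3.
Back in t: F(t) = exp(3*t)/3.
Then F(log(3)) - F(0) = (9) - (1/3) = 26/3.

26/3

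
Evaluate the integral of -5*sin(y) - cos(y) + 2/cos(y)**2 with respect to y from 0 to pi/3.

-5/2 + 3*sqrt(3)/2

An antiderivative is F(y) = -sin(y) + 5*cos(y) + 2*tan(y).
Then F(pi/3) - F(0) = (5/2 + 3*sqrt(3)/2) - (5) = -5/2 + 3*sqrt(3)/2.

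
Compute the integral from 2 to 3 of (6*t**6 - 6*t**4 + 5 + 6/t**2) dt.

53118/35

By the power rule, an antiderivative is F(t) = 6*t**7/7 - 6*t**5/5 + 5*t - 6/t.
Then F(3) - F(2) = (55859/35) - (2741/35) = 53118/35.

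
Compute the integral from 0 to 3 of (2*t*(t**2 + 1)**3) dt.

Let u = t**2 + 1, so du = 2*t dt. When t = 0, u = 1; when t = 3, u = 10.
The integral becomes ∫ u**3 du from 1 to 10, with antiderivative u**4/4.
Back in t: F(t) = (t**2 + 1)**4/4.
Then F(3) - F(0) = (2500) - (1/4) = 9999/4.

9999/4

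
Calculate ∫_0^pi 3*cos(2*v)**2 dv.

Use the identity cos^2(2*v) = (1 + cos(4*v))/2.
An antiderivative is F(v) = 3*v/2 + 3*sin(4*v)/8.
Then F(pi) - F(0) = (3*pi/2) - (0) = 3*pi/2.

3*pi/2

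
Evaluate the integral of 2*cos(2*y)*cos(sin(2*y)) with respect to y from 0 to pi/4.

sin(1)

Let u = sin(2*y), so du = 2*cos(2*y) dy. When y = 0, u = 0; when y = pi/4, u = 1.
The integral becomes ∫ cos(u) du from 0 to 1, with antiderivative sin(u).
Back in y: F(y) = sin(sin(2*y)).
Then F(pi/4) - F(0) = (sin(1)) - (0) = sin(1).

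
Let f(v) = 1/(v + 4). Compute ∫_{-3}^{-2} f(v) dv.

log(2)

An antiderivative is F(v) = log(v + 4).
Then F(-2) - F(-3) = (log(2)) - (0) = log(2).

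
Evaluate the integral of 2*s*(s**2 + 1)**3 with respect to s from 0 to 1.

15/4

Let u = s**2 + 1, so du = 2*s ds. When s = 0, u = 1; when s = 1, u = 2.
The integral becomes ∫ u**3 du from 1 to 2, with antiderivative u**4/4.
Back in s: F(s) = (s**2 + 1)**4/4.
Then F(1) - F(0) = (4) - (1/4) = 15/4.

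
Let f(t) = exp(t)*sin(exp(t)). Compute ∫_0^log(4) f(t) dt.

cos(1) - cos(4)

Let u = exp(t), so du = exp(t) dt. When t = 0, u = 1; when t = log(4), u = 4.
The integral becomes ∫ sin(u) du from 1 to 4, with antiderivative -cos(u).
Back in t: F(t) = -cos(exp(t)).
Then F(log(4)) - F(0) = (-cos(4)) - (-cos(1)) = cos(1) - cos(4).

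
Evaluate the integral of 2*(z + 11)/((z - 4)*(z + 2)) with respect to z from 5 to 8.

-3*log(5) + 7*log(2) + 3*log(7)

Factor the denominator: z**2 - 2*z - 8 = (z + 2)(z - 4).
Partial fractions: 2*(z + 11)/((z - 4)*(z + 2)) = -3/(z + 2) + 5/(z - 4).
An antiderivative is F(z) = 5*log(z - 4) - 3*log(z + 2).
Then F(8) - F(5) = (-3*log(5) + 7*log(2)) - (-3*log(7)) = -3*log(5) + 7*log(2) + 3*log(7).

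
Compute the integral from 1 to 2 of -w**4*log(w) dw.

31/25 - 32*log(2)/5

Integrate by parts once (u = ln w, dv = -w**4 dw).
An antiderivative is F(w) = -w**5*(5*log(w) - 1)/25.
Then F(2) - F(1) = (32/25 - 32*log(2)/5) - (1/25) = 31/25 - 32*log(2)/5.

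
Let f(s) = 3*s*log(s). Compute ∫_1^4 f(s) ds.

-45/4 + 48*log(2)

Integrate by parts once (u = ln s, dv = 3*s ds).
An antiderivative is F(s) = 3*s**2*(2*log(s) - 1)/4.
Then F(4) - F(1) = (-12 + 48*log(2)) - (-3/4) = -45/4 + 48*log(2).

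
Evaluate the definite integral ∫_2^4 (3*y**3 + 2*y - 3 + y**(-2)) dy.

745/4

By the power rule, an antiderivative is F(y) = 3*y**4/4 + y**2 - 3*y - 1/y.
Then F(4) - F(2) = (783/4) - (19/2) = 745/4.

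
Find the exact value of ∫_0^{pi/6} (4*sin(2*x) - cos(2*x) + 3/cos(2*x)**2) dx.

An antiderivative is F(x) = -sin(2*x)/2 - 2*cos(2*x) + 3*tan(2*x)/2.
Then F(pi/6) - F(0) = (-1 + 5*sqrt(3)/4) - (-2) = 1 + 5*sqrt(3)/4.

1 + 5*sqrt(3)/4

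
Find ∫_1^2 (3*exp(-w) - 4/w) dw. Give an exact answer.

-4*log(2) - 3*exp(-2) + 3*exp(-1)

An antiderivative is F(w) = -4*log(w) - 3*exp(-w).
Then F(2) - F(1) = (-4*log(2) - 3*exp(-2)) - (-3*exp(-1)) = -4*log(2) - 3*exp(-2) + 3*exp(-1).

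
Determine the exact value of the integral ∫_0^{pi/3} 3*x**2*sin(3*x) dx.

Integrate by parts twice (u = x^2, dv = 3*sin(3*x) dx).
An antiderivative is F(x) = -x**2*cos(3*x) + 2*x*sin(3*x)/3 + 2*cos(3*x)/9.
Then F(pi/3) - F(0) = (-2/9 + pi**2/9) - (2/9) = -4/9 + pi**2/9.

-4/9 + pi**2/9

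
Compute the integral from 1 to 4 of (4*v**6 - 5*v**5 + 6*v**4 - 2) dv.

501957/70

By the power rule, an antiderivative is F(v) = 4*v**7/7 - 5*v**6/6 + 6*v**5/5 - 2*v.
Then F(4) - F(1) = (752824/105) - (-223/210) = 501957/70.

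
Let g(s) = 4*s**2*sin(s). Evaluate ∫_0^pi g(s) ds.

Integrate by parts twice (u = s^2, dv = 4*sin(s) ds).
An antiderivative is F(s) = -4*s**2*cos(s) + 8*s*sin(s) + 8*cos(s).
Then F(pi) - F(0) = (-8 + 4*pi**2) - (8) = -16 + 4*pi**2.

-16 + 4*pi**2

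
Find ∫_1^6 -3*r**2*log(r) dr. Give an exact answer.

Integrate by parts once (u = ln r, dv = -3*r**2 dr).
An antiderivative is F(r) = -r**3*(3*log(r) - 1)/3.
Then F(6) - F(1) = (-216*log(3) - 216*log(2) + 72) - (1/3) = -216*log(3) - 216*log(2) + 215/3.

-216*log(3) - 216*log(2) + 215/3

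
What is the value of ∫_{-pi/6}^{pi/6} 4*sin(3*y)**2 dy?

Use the identity sin^2(3*y) = (1 - cos(6*y))/2.
An antiderivative is F(y) = 2*y - sin(6*y)/3.
Then F(pi/6) - F(-pi/6) = (pi/3) - (-pi/3) = 2*pi/3.

2*pi/3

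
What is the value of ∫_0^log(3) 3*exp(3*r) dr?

26

Let u = exp(r), so du = exp(r) dr. When r = 0, u = 1; when r = log(3), u = 3.
The integral becomes 3·∫ u**2 du from 1 to 3, with antiderivative u**3.
Back in r: F(r) = exp(3*r).
Then F(log(3)) - F(0) = (27) - (1) = 26.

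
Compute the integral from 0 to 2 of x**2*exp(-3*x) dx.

Integrate by parts twice (u = x^2, dv = exp(-3*x) dx).
An antiderivative is F(x) = (-9*x**2 - 6*x - 2)*exp(-3*x)/27.
Then F(2) - F(0) = (-50*exp(-6)/27) - (-2/27) = 2/27 - 50*exp(-6)/27.

2/27 - 50*exp(-6)/27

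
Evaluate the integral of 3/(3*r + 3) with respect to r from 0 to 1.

Let u = 3*r + 3, so du = 3 dr. When r = 0, u = 3; when r = 1, u = 6.
The integral becomes ∫ 1/u du from 3 to 6, with antiderivative log(u).
Back in r: F(r) = log(3*r + 3).
Then F(1) - F(0) = (log(6)) - (log(3)) = log(2).

log(2)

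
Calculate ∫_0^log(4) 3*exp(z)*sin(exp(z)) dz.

Let u = exp(z), so du = exp(z) dz. When z = 0, u = 1; when z = log(4), u = 4.
The integral becomes 3·∫ sin(u) du from 1 to 4, with antiderivative -3*cos(u).
Back in z: F(z) = -3*cos(exp(z)).
Then F(log(4)) - F(0) = (-3*cos(4)) - (-3*cos(1)) = 3*cos(1) - 3*cos(4).

3*cos(1) - 3*cos(4)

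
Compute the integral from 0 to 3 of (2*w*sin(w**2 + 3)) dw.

cos(3) - cos(12)

Let u = w**2 + 3, so du = 2*w dw. When w = 0, u = 3; when w = 3, u = 12.
The integral becomes ∫ sin(u) du from 3 to 12, with antiderivative -cos(u).
Back in w: F(w) = -cos(w**2 + 3).
Then F(3) - F(0) = (-cos(12)) - (-cos(3)) = cos(3) - cos(12).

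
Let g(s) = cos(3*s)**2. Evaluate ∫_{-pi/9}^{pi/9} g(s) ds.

Use the identity cos^2(3*s) = (1 + cos(6*s))/2.
An antiderivative is F(s) = s/2 + sin(6*s)/12.
Then F(pi/9) - F(-pi/9) = (sqrt(3)/24 + pi/18) - (-pi/18 - sqrt(3)/24) = sqrt(3)/12 + pi/9.

sqrt(3)/12 + pi/9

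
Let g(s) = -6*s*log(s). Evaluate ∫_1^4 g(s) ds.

Integrate by parts once (u = ln s, dv = -6*s ds).
An antiderivative is F(s) = -3*s**2*(2*log(s) - 1)/2.
Then F(4) - F(1) = (24 - 96*log(2)) - (3/2) = 45/2 - 96*log(2).

45/2 - 96*log(2)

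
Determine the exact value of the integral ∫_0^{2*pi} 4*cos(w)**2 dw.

4*pi

Use the identity cos^2(w) = (1 + cos(2*w))/2.
An antiderivative is F(w) = 2*w + sin(2*w).
Then F(2*pi) - F(0) = (4*pi) - (0) = 4*pi.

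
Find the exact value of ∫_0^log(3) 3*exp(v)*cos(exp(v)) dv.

-3*sin(1) + 3*sin(3)

Let u = exp(v), so du = exp(v) dv. When v = 0, u = 1; when v = log(3), u = 3.
The integral becomes 3·∫ cos(u) du from 1 to 3, with antiderivative 3*sin(u).
Back in v: F(v) = 3*sin(exp(v)).
Then F(log(3)) - F(0) = (3*sin(3)) - (3*sin(1)) = -3*sin(1) + 3*sin(3).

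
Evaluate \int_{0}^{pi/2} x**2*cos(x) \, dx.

Integrate by parts twice (u = x^2, dv = cos(x) dx).
An antiderivative is F(x) = x**2*sin(x) + 2*x*cos(x) - 2*sin(x).
Then F(pi/2) - F(0) = (-2 + pi**2/4) - (0) = -2 + pi**2/4.

-2 + pi**2/4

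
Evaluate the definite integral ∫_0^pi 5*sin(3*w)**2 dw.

Use the identity sin^2(3*w) = (1 - cos(6*w))/2.
An antiderivative is F(w) = 5*w/2 - 5*sin(6*w)/12.
Then F(pi) - F(0) = (5*pi/2) - (0) = 5*pi/2.

5*pi/2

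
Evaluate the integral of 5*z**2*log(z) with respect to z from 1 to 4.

-35 + 640*log(2)/3

Integrate by parts once (u = ln z, dv = 5*z**2 dz).
An antiderivative is F(z) = 5*z**3*(3*log(z) - 1)/9.
Then F(4) - F(1) = (-320/9 + 640*log(2)/3) - (-5/9) = -35 + 640*log(2)/3.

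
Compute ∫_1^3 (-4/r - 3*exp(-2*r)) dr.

An antiderivative is F(r) = -4*log(r) + 3*exp(-2*r)/2.
Then F(3) - F(1) = (-4*log(3) + 3*exp(-6)/2) - (3*exp(-2)/2) = -4*log(3) - 3*exp(-2)/2 + 3*exp(-6)/2.

-4*log(3) - 3*exp(-2)/2 + 3*exp(-6)/2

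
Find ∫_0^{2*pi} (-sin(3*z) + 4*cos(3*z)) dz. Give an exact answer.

0

An antiderivative is F(z) = 4*sin(3*z)/3 + cos(3*z)/3.
Then F(2*pi) - F(0) = (1/3) - (1/3) = 0.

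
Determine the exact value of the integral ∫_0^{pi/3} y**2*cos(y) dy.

Integrate by parts twice (u = y^2, dv = cos(y) dy).
An antiderivative is F(y) = y**2*sin(y) + 2*y*cos(y) - 2*sin(y).
Then F(pi/3) - F(0) = (-sqrt(3) + sqrt(3)*pi**2/18 + pi/3) - (0) = -sqrt(3) + sqrt(3)*pi**2/18 + pi/3.

-sqrt(3) + sqrt(3)*pi**2/18 + pi/3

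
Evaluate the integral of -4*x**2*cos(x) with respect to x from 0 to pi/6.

-2*sqrt(3)*pi/3 - pi**2/18 + 4

Integrate by parts twice (u = x^2, dv = -4*cos(x) dx).
An antiderivative is F(x) = -4*x**2*sin(x) - 8*x*cos(x) + 8*sin(x).
Then F(pi/6) - F(0) = (-2*sqrt(3)*pi/3 - pi**2/18 + 4) - (0) = -2*sqrt(3)*pi/3 - pi**2/18 + 4.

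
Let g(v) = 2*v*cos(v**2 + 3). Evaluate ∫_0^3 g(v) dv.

Let u = v**2 + 3, so du = 2*v dv. When v = 0, u = 3; when v = 3, u = 12.
The integral becomes ∫ cos(u) du from 3 to 12, with antiderivative sin(u).
Back in v: F(v) = sin(v**2 + 3).
Then F(3) - F(0) = (sin(12)) - (sin(3)) = sin(12) - sin(3).

sin(12) - sin(3)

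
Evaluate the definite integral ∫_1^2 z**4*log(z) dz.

-31/25 + 32*log(2)/5

Integrate by parts once (u = ln z, dv = z**4 dz).
An antiderivative is F(z) = z**5*(5*log(z) - 1)/25.
Then F(2) - F(1) = (-32/25 + 32*log(2)/5) - (-1/25) = -31/25 + 32*log(2)/5.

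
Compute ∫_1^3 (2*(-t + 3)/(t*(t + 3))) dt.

log(16/9)

Factor the denominator: t**2 + 3*t = (t + 3)t.
Partial fractions: 2*(-t + 3)/(t*(t + 3)) = -4/(t + 3) + 2/t.
An antiderivative is F(t) = 2*log(t) - 4*log(t + 3).
Then F(3) - F(1) = (-4*log(2) - 2*log(3)) - (-8*log(2)) = log(16/9).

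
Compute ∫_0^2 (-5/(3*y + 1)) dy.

An antiderivative is F(y) = -5*log(3*y + 1)/3.
Then F(2) - F(0) = (-5*log(7)/3) - (0) = -5*log(7)/3.

-5*log(7)/3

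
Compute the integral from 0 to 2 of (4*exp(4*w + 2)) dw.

Let u = 4*w + 2, so du = 4 dw. When w = 0, u = 2; when w = 2, u = 10.
The integral becomes ∫ exp(u) du from 2 to 10, with antiderivative exp(u).
Back in w: F(w) = exp(4*w + 2).
Then F(2) - F(0) = (exp(10)) - (exp(2)) = -exp(2) + exp(10).

-exp(2) + exp(10)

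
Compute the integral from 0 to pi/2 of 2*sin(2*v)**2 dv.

Use the identity sin^2(2*v) = (1 - cos(4*v))/2.
An antiderivative is F(v) = v - sin(4*v)/4.
Then F(pi/2) - F(0) = (pi/2) - (0) = pi/2.

pi/2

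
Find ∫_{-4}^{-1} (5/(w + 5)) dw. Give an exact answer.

10*log(2)

An antiderivative is F(w) = 5*log(w + 5).
Then F(-1) - F(-4) = (10*log(2)) - (0) = 10*log(2).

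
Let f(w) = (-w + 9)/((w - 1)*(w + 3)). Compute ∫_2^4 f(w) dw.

Factor the denominator: w**2 + 2*w - 3 = (w + 3)(w - 1).
Partial fractions: (-w + 9)/((w - 1)*(w + 3)) = -3/(w + 3) + 2/(w - 1).
An antiderivative is F(w) = 2*log(w - 1) - 3*log(w + 3).
Then F(4) - F(2) = (-3*log(7) + 2*log(3)) - (-3*log(5)) = -3*log(7) + 2*log(3) + 3*log(5).

-3*log(7) + 2*log(3) + 3*log(5)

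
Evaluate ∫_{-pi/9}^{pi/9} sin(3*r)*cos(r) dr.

0

Use the identity sin(3*r)cos(r) = [sin(4*r) + sin(2*r)]/2.
An antiderivative is F(r) = -cos(2*r)/4 - cos(4*r)/8.
Then F(pi/9) - F(-pi/9) = (-cos(2*pi/9)/4 - sin(pi/18)/8) - (-cos(2*pi/9)/4 - sin(pi/18)/8) = 0.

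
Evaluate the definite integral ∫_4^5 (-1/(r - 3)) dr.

-log(2)

An antiderivative is F(r) = -log(r - 3).
Then F(5) - F(4) = (-log(2)) - (0) = -log(2).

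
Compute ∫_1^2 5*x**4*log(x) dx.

Integrate by parts once (u = ln x, dv = 5*x**4 dx).
An antiderivative is F(x) = x**5*(5*log(x) - 1)/5.
Then F(2) - F(1) = (-32/5 + 32*log(2)) - (-1/5) = -31/5 + 32*log(2).

-31/5 + 32*log(2)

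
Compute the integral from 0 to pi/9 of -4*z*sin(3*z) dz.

-2*sqrt(3)/9 + 2*pi/27

Integrate by parts once (u = z, dv = -4*sin(3*z) dz).
An antiderivative is F(z) = 4*z*cos(3*z)/3 - 4*sin(3*z)/9.
Then F(pi/9) - F(0) = (-2*sqrt(3)/9 + 2*pi/27) - (0) = -2*sqrt(3)/9 + 2*pi/27.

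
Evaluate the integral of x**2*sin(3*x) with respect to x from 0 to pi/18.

Integrate by parts twice (u = x^2, dv = sin(3*x) dx).
An antiderivative is F(x) = -x**2*cos(3*x)/3 + 2*x*sin(3*x)/9 + 2*cos(3*x)/27.
Then F(pi/18) - F(0) = (-sqrt(3)*pi**2/1944 + pi/162 + sqrt(3)/27) - (2/27) = -2/27 - sqrt(3)*pi**2/1944 + pi/162 + sqrt(3)/27.

-2/27 - sqrt(3)*pi**2/1944 + pi/162 + sqrt(3)/27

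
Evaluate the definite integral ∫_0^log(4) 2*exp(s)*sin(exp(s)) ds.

2*cos(1) - 2*cos(4)

Let u = exp(s), so du = exp(s) ds. When s = 0, u = 1; when s = log(4), u = 4.
The integral becomes 2·∫ sin(u) du from 1 to 4, with antiderivative -2*cos(u).
Back in s: F(s) = -2*cos(exp(s)).
Then F(log(4)) - F(0) = (-2*cos(4)) - (-2*cos(1)) = 2*cos(1) - 2*cos(4).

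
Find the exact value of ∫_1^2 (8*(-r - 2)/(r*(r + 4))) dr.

-8*log(2) - 4*log(3) + 4*log(5)

Factor the denominator: r**2 + 4*r = (r + 4)r.
Partial fractions: 8*(-r - 2)/(r*(r + 4)) = -4/(r + 4) - 4/r.
An antiderivative is F(r) = -4*log(r) - 4*log(r + 4).
Then F(2) - F(1) = (-8*log(2) - 4*log(3)) - (-4*log(5)) = -8*log(2) - 4*log(3) + 4*log(5).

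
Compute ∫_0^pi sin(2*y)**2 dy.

Use the identity sin^2(2*y) = (1 - cos(4*y))/2.
An antiderivative is F(y) = y/2 - sin(4*y)/8.
Then F(pi) - F(0) = (pi/2) - (0) = pi/2.

pi/2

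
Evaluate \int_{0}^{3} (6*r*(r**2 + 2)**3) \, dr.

43875/4

Let u = r**2 + 2, so du = 2*r dr. When r = 0, u = 2; when r = 3, u = 11.
The integral becomes 3·∫ u**3 du from 2 to 11, with antiderivative 3*u**4/4.
Back in r: F(r) = 3*(r**2 + 2)**4/4.
Then F(3) - F(0) = (43923/4) - (12) = 43875/4.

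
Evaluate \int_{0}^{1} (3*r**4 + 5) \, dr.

28/5

By the power rule, an antiderivative is F(r) = 3*r**5/5 + 5*r.
Then F(1) - F(0) = (28/5) - (0) = 28/5.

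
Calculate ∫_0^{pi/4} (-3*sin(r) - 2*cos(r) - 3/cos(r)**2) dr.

-6 + sqrt(2)/2

An antiderivative is F(r) = -2*sin(r) + 3*cos(r) - 3*tan(r).
Then F(pi/4) - F(0) = (-3 + sqrt(2)/2) - (3) = -6 + sqrt(2)/2.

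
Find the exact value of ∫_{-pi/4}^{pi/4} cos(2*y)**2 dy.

Use the identity cos^2(2*y) = (1 + cos(4*y))/2.
An antiderivative is F(y) = y/2 + sin(4*y)/8.
Then F(pi/4) - F(-pi/4) = (pi/8) - (-pi/8) = pi/4.

pi/4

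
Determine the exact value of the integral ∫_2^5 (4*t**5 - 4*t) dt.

By the power rule, an antiderivative is F(t) = 2*t**6/3 - 2*t**2.
Then F(5) - F(2) = (31100/3) - (104/3) = 10332.

10332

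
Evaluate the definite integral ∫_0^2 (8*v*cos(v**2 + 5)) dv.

Let u = v**2 + 5, so du = 2*v dv. When v = 0, u = 5; when v = 2, u = 9.
The integral becomes 4·∫ cos(u) du from 5 to 9, with antiderivative 4*sin(u).
Back in v: F(v) = 4*sin(v**2 + 5).
Then F(2) - F(0) = (4*sin(9)) - (4*sin(5)) = 4*sin(9) - 4*sin(5).

4*sin(9) - 4*sin(5)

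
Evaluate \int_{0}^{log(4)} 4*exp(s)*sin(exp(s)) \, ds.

4*cos(1) - 4*cos(4)

Let u = exp(s), so du = exp(s) ds. When s = 0, u = 1; when s = log(4), u = 4.
The integral becomes 4·∫ sin(u) du from 1 to 4, with antiderivative -4*cos(u).
Back in s: F(s) = -4*cos(exp(s)).
Then F(log(4)) - F(0) = (-4*cos(4)) - (-4*cos(1)) = 4*cos(1) - 4*cos(4).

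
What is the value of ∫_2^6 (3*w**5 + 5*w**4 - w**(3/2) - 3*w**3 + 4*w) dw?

-72*sqrt(6)/5 + 8*sqrt(2)/5 + 30144

By the power rule, an antiderivative is F(w) = w**6/2 - 2*w**(5/2)/5 + w**5 - 3*w**4/4 + 2*w**2.
Then F(6) - F(2) = (30204 - 72*sqrt(6)/5) - (60 - 8*sqrt(2)/5) = -72*sqrt(6)/5 + 8*sqrt(2)/5 + 30144.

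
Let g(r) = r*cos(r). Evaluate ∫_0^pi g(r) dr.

-2

Integrate by parts once (u = r, dv = cos(r) dr).
An antiderivative is F(r) = r*sin(r) + cos(r).
Then F(pi) - F(0) = (-1) - (1) = -2.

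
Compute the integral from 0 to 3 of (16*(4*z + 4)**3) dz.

Let u = 4*z + 4, so du = 4 dz. When z = 0, u = 4; when z = 3, u = 16.
The integral becomes 4·∫ u**3 du from 4 to 16, with antiderivative u**4.
Back in z: F(z) = (4*z + 4)**4.
Then F(3) - F(0) = (65536) - (256) = 65280.

65280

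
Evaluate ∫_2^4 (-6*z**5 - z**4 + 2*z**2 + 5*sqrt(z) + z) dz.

By the power rule, an antiderivative is F(z) = -z**6 - z**5/5 + 10*z**(3/2)/3 + 2*z**3/3 + z**2/2.
Then F(4) - F(2) = (-63352/15) - (-946/15 + 20*sqrt(2)/3) = -20802/5 - 20*sqrt(2)/3.

-20802/5 - 20*sqrt(2)/3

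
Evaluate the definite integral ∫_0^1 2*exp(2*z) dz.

-1 + exp(2)

An antiderivative is F(z) = exp(2*z).
Then F(1) - F(0) = (exp(2)) - (1) = -1 + exp(2).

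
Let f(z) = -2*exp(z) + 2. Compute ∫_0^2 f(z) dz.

An antiderivative is F(z) = 2*z - 2*exp(z).
Then F(2) - F(0) = (4 - 2*exp(2)) - (-2) = 6 - 2*exp(2).

6 - 2*exp(2)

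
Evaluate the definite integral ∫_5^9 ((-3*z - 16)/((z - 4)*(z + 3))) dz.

-4*log(5) - log(2) + log(3)

Factor the denominator: z**2 - z - 12 = (z + 3)(z - 4).
Partial fractions: (-3*z - 16)/((z - 4)*(z + 3)) = 1/(z + 3) - 4/(z - 4).
An antiderivative is F(z) = -4*log(z - 4) + log(z + 3).
Then F(9) - F(5) = (-4*log(5) + log(3) + 2*log(2)) - (log(8)) = -4*log(5) - log(2) + log(3).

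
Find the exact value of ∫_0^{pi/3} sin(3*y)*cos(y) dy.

9/16

Use the identity sin(3*y)cos(y) = [sin(4*y) + sin(2*y)]/2.
An antiderivative is F(y) = -cos(2*y)/4 - cos(4*y)/8.
Then F(pi/3) - F(0) = (3/16) - (-3/8) = 9/16.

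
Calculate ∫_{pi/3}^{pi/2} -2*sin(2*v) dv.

An antiderivative is F(v) = cos(2*v).
Then F(pi/2) - F(pi/3) = (-1) - (-1/2) = -1/2.

-1/2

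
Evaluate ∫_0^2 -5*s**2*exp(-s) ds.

Integrate by parts twice (u = s^2, dv = -5*exp(-s) ds).
An antiderivative is F(s) = (5*s**2 + 10*s + 10)*exp(-s).
Then F(2) - F(0) = (50*exp(-2)) - (10) = -10 + 50*exp(-2).

-10 + 50*exp(-2)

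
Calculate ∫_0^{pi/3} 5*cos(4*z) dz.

-5*sqrt(3)/8

An antiderivative is F(z) = 5*sin(4*z)/4.
Then F(pi/3) - F(0) = (-5*sqrt(3)/8) - (0) = -5*sqrt(3)/8.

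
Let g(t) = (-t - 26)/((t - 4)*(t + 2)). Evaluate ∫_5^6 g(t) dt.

-4*log(7) + 7*log(2)

Factor the denominator: t**2 - 2*t - 8 = (t + 2)(t - 4).
Partial fractions: (-t - 26)/((t - 4)*(t + 2)) = 4/(t + 2) - 5/(t - 4).
An antiderivative is F(t) = -5*log(t - 4) + 4*log(t + 2).
Then F(6) - F(5) = (7*log(2)) - (4*log(7)) = -4*log(7) + 7*log(2).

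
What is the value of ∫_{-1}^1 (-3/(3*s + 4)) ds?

-log(7)

An antiderivative is F(s) = -log(3*s + 4).
Then F(1) - F(-1) = (-log(7)) - (0) = -log(7).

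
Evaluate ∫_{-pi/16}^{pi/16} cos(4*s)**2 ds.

Use the identity cos^2(4*s) = (1 + cos(8*s))/2.
An antiderivative is F(s) = s/2 + sin(8*s)/16.
Then F(pi/16) - F(-pi/16) = (1/16 + pi/32) - (-pi/32 - 1/16) = 1/8 + pi/16.

1/8 + pi/16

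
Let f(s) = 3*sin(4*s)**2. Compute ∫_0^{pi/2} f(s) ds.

3*pi/4

Use the identity sin^2(4*s) = (1 - cos(8*s))/2.
An antiderivative is F(s) = 3*s/2 - 3*sin(8*s)/16.
Then F(pi/2) - F(0) = (3*pi/4) - (0) = 3*pi/4.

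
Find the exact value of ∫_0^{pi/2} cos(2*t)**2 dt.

pi/4

Use the identity cos^2(2*t) = (1 + cos(4*t))/2.
An antiderivative is F(t) = t/2 + sin(4*t)/8.
Then F(pi/2) - F(0) = (pi/4) - (0) = pi/4.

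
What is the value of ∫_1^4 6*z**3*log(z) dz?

Integrate by parts once (u = ln z, dv = 6*z**3 dz).
An antiderivative is F(z) = 3*z**4*(4*log(z) - 1)/8.
Then F(4) - F(1) = (-96 + 768*log(2)) - (-3/8) = -765/8 + 768*log(2).

-765/8 + 768*log(2)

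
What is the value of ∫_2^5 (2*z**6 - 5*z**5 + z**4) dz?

695517/70

By the power rule, an antiderivative is F(z) = 2*z**7/7 - 5*z**6/6 + z**5/5.
Then F(5) - F(2) = (416875/42) - (-1088/105) = 695517/70.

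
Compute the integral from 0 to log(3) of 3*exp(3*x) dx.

Let u = exp(x), so du = exp(x) dx. When x = 0, u = 1; when x = log(3), u = 3.
The integral becomes 3·∫ u**2 du from 1 to 3, with antiderivative u**3.
Back in x: F(x) = exp(3*x).
Then F(log(3)) - F(0) = (27) - (1) = 26.

26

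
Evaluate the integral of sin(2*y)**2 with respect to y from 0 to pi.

Use the identity sin^2(2*y) = (1 - cos(4*y))/2.
An antiderivative is F(y) = y/2 - sin(4*y)/8.
Then F(pi) - F(0) = (pi/2) - (0) = pi/2.

pi/2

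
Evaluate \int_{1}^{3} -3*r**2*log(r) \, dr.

26/3 - 27*log(3)

Integrate by parts once (u = ln r, dv = -3*r**2 dr).
An antiderivative is F(r) = -r**3*(3*log(r) - 1)/3.
Then F(3) - F(1) = (9 - 27*log(3)) - (1/3) = 26/3 - 27*log(3).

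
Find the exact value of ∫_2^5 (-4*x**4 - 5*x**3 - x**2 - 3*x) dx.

By the power rule, an antiderivative is F(x) = -4*x**5/5 - 5*x**4/4 - x**3/3 - 3*x**2/2.
Then F(5) - F(2) = (-40325/12) - (-814/15) = -66123/20.

-66123/20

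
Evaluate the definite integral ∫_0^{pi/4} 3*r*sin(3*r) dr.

Integrate by parts once (u = r, dv = 3*sin(3*r) dr).
An antiderivative is F(r) = -r*cos(3*r) + sin(3*r)/3.
Then F(pi/4) - F(0) = (sqrt(2)*(4 + 3*pi)/24) - (0) = sqrt(2)*(4 + 3*pi)/24.

sqrt(2)*(4 + 3*pi)/24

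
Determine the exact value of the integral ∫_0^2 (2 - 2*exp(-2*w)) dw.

An antiderivative is F(w) = 2*w + exp(-2*w).
Then F(2) - F(0) = (exp(-4) + 4) - (1) = exp(-4) + 3.

exp(-4) + 3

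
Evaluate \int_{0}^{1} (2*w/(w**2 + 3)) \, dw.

log(4/3)

Let u = w**2 + 3, so du = 2*w dw. When w = 0, u = 3; when w = 1, u = 4.
The integral becomes ∫ 1/u du from 3 to 4, with antiderivative log(u).
Back in w: F(w) = log(w**2 + 3).
Then F(1) - F(0) = (log(4)) - (log(3)) = log(4/3).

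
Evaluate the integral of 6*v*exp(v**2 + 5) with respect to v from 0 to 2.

Let u = v**2 + 5, so du = 2*v dv. When v = 0, u = 5; when v = 2, u = 9.
The integral becomes 3·∫ exp(u) du from 5 to 9, with antiderivative 3*exp(u).
Back in v: F(v) = 3*exp(v**2 + 5).
Then F(2) - F(0) = (3*exp(9)) - (3*exp(5)) = -3*(1 - exp(4))*exp(5).

-3*(1 - exp(4))*exp(5)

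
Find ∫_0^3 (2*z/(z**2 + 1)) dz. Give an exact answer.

log(10)

Let u = z**2 + 1, so du = 2*z dz. When z = 0, u = 1; when z = 3, u = 10.
The integral becomes ∫ 1/u du from 1 to 10, with antiderivative log(u).
Back in z: F(z) = log(z**2 + 1).
Then F(3) - F(0) = (log(10)) - (0) = log(10).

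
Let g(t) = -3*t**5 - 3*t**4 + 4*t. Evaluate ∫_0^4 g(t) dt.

-13152/5

By the power rule, an antiderivative is F(t) = -t**6/2 - 3*t**5/5 + 2*t**2.
Then F(4) - F(0) = (-13152/5) - (0) = -13152/5.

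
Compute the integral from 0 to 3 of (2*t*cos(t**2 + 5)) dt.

-sin(5) + sin(14)

Let u = t**2 + 5, so du = 2*t dt. When t = 0, u = 5; when t = 3, u = 14.
The integral becomes ∫ cos(u) du from 5 to 14, with antiderivative sin(u).
Back in t: F(t) = sin(t**2 + 5).
Then F(3) - F(0) = (sin(14)) - (sin(5)) = -sin(5) + sin(14).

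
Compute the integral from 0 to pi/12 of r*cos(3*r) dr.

-1/9 + sqrt(2)*pi/72 + sqrt(2)/18

Integrate by parts once (u = r, dv = cos(3*r) dr).
An antiderivative is F(r) = r*sin(3*r)/3 + cos(3*r)/9.
Then F(pi/12) - F(0) = (sqrt(2)*(pi + 4)/72) - (1/9) = -1/9 + sqrt(2)*pi/72 + sqrt(2)/18.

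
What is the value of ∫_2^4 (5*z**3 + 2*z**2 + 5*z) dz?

By the power rule, an antiderivative is F(z) = 5*z**4/4 + 2*z**3/3 + 5*z**2/2.
Then F(4) - F(2) = (1208/3) - (106/3) = 1102/3.

1102/3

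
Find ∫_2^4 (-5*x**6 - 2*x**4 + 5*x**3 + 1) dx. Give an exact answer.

-409718/35

By the power rule, an antiderivative is F(x) = -5*x**7/7 - 2*x**5/5 + 5*x**4/4 + x.
Then F(4) - F(2) = (-412596/35) - (-2878/35) = -409718/35.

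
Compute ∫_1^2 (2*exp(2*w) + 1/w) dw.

-exp(2) + log(2) + exp(4)

An antiderivative is F(w) = exp(2*w) + log(w).
Then F(2) - F(1) = (log(2) + exp(4)) - (exp(2)) = -exp(2) + log(2) + exp(4).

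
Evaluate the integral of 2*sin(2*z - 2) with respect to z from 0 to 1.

-1 + cos(2)

Let u = 2*z - 2, so du = 2 dz. When z = 0, u = -2; when z = 1, u = 0.
The integral becomes ∫ sin(u) du from -2 to 0, with antiderivative -cos(u).
Back in z: F(z) = -cos(2*z - 2).
Then F(1) - F(0) = (-1) - (-cos(2)) = -1 + cos(2).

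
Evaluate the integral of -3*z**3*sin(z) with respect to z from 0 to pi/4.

3*sqrt(2)*(-96*pi - 12*pi**2 + pi**3 + 384)/128

Integrate by parts 3 times (u = z^3, dv = -3*sin(z) dz).
An antiderivative is F(z) = 3*z**3*cos(z) - 9*z**2*sin(z) - 18*z*cos(z) + 18*sin(z).
Then F(pi/4) - F(0) = (3*sqrt(2)*(-96*pi - 12*pi**2 + pi**3 + 384)/128) - (0) = 3*sqrt(2)*(-96*pi - 12*pi**2 + pi**3 + 384)/128.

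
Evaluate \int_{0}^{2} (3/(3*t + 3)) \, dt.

log(3)

Let u = 3*t + 3, so du = 3 dt. When t = 0, u = 3; when t = 2, u = 9.
The integral becomes ∫ 1/u du from 3 to 9, with antiderivative log(u).
Back in t: F(t) = log(3*t + 3).
Then F(2) - F(0) = (log(9)) - (log(3)) = log(3).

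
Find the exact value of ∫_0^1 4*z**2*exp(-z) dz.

8 - 20*exp(-1)

Integrate by parts twice (u = z^2, dv = 4*exp(-z) dz).
An antiderivative is F(z) = (-4*z**2 - 8*z - 8)*exp(-z).
Then F(1) - F(0) = (-20*exp(-1)) - (-8) = 8 - 20*exp(-1).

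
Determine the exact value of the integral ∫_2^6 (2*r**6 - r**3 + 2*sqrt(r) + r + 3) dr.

By the power rule, an antiderivative is F(r) = 2*r**7/7 - r**4/4 + 4*r**(3/2)/3 + r**2/2 + 3*r.
Then F(6) - F(2) = (8*sqrt(6) + 557856/7) - (8*sqrt(2)/3 + 284/7) = -8*sqrt(2)/3 + 8*sqrt(6) + 557572/7.

-8*sqrt(2)/3 + 8*sqrt(6) + 557572/7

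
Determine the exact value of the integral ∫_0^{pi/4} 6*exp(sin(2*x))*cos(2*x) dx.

-3 + 3*E

Let u = sin(2*x), so du = 2*cos(2*x) dx. When x = 0, u = 0; when x = pi/4, u = 1.
The integral becomes 3·∫ exp(u) du from 0 to 1, with antiderivative 3*exp(u).
Back in x: F(x) = 3*exp(sin(2*x)).
Then F(pi/4) - F(0) = (3*E) - (3) = -3 + 3*E.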